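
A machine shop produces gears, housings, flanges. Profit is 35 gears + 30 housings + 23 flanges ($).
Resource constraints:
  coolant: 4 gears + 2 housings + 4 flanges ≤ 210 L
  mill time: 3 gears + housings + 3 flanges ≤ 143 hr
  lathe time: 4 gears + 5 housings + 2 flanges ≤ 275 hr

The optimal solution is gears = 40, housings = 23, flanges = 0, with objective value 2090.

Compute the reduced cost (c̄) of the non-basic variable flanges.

-2

Check each constraint at x*: coolant 206/210 (slack 4); mill time 143/143 (tight); lathe time 275/275 (tight).
Since coolant is not tight, its dual is 0.
From A_Bᵀ y = c: 3·y_mill time + 4·y_lathe time = 35; 1·y_mill time + 5·y_lathe time = 30.
Solving: y_mill time = 5, y_lathe time = 5.
Reduced cost of flanges: c₃ − yᵀa₃ = 23 − (5·3 + 5·2) = 23 − 25 = -2.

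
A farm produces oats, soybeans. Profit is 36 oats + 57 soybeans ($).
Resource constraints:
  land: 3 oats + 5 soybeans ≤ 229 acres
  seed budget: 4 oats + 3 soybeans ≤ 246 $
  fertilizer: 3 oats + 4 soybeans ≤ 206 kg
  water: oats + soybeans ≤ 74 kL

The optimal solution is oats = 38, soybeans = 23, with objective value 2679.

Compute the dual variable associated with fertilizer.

At the optimum: land uses 229 of 229 (binding); seed budget uses 221 of 246 (slack = 25); fertilizer uses 206 of 206 (binding); water uses 61 of 74 (slack = 13).
By complementary slackness, y = 0 for the non-binding constraints.
The binding rows give the dual system: 3·y_land + 3·y_fertilizer = 36 and 5·y_land + 4·y_fertilizer = 57.
Solving: y_land = 9, y_fertilizer = 3.
Shadow price of fertilizer = 3.

3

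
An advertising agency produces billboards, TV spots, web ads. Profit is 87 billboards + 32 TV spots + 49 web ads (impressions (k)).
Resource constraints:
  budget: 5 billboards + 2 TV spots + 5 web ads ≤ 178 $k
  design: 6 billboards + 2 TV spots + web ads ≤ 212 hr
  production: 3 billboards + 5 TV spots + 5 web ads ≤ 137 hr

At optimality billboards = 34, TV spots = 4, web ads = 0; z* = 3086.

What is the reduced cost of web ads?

Binding: budget and design. Non-binding: production (15 unused).
Since production is not tight, its dual is 0.
The binding rows give the dual system: 5·y_budget + 6·y_design = 87 and 2·y_budget + 2·y_design = 32.
Solving: y_budget = 9, y_design = 7.
Reduced cost of web ads: c₃ − yᵀa₃ = 49 − (9·5 + 7·1) = 49 − 52 = -3.

-3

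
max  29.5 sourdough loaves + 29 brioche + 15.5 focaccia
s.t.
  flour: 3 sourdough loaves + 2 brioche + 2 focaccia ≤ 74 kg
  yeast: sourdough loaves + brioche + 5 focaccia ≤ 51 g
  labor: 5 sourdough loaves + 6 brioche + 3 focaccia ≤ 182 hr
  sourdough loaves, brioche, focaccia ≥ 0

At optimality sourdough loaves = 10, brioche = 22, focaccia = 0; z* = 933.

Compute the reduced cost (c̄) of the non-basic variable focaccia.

At the optimum: flour uses 74 of 74 (binding); yeast uses 32 of 51 (slack = 19); labor uses 182 of 182 (binding).
Slack constraints have shadow price 0 (complementary slackness).
Dual feasibility on the basic columns requires 3·y_flour + 5·y_labor = 29.5, 2·y_flour + 6·y_labor = 29.
→ y_flour = 4 and y_labor = 3.5.
Reduced cost of focaccia: c₃ − yᵀa₃ = 15.5 − (4·2 + 3.5·3) = 15.5 − 18.5 = -3.

-3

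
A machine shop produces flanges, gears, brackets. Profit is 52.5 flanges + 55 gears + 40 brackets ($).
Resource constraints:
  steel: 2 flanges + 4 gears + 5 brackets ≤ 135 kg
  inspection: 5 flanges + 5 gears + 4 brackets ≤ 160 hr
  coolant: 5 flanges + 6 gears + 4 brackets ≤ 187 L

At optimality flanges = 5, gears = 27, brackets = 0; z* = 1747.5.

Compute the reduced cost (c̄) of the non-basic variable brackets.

At the optimum: steel uses 118 of 135 (slack = 17); inspection uses 160 of 160 (binding); coolant uses 187 of 187 (binding).
Since steel is not tight, its dual is 0.
From A_Bᵀ y = c: 5·y_inspection + 5·y_coolant = 52.5; 5·y_inspection + 6·y_coolant = 55.
Solving: y_inspection = 8, y_coolant = 2.5.
Reduced cost of brackets: c₃ − yᵀa₃ = 40 − (8·4 + 2.5·4) = 40 − 42 = -2.

-2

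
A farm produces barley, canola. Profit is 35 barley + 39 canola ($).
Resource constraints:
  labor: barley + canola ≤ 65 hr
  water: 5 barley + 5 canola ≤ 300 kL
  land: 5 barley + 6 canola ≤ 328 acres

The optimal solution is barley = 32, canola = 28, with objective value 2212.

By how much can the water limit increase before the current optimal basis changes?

25

Binding constraints: water, land. The basis is B = [[5,5],[5,6]] with det 5.
Per unit increase in water, x* moves by d = (1.2, -1).
The basis stays optimal until labor becomes binding; allowable increase = 25 kL.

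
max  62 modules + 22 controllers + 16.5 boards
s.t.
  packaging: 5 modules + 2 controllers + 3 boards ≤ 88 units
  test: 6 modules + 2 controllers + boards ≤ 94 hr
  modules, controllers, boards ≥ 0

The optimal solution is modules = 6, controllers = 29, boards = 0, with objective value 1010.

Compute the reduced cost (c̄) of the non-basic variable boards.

Check each constraint at x*: packaging 88/88 (tight); test 94/94 (tight).
The binding rows give the dual system: 5·y_packaging + 6·y_test = 62 and 2·y_packaging + 2·y_test = 22.
This yields shadow prices y_packaging = 4, y_test = 7.
Reduced cost of boards: c₃ − yᵀa₃ = 16.5 − (4·3 + 7·1) = 16.5 − 19 = -2.5.

-2.5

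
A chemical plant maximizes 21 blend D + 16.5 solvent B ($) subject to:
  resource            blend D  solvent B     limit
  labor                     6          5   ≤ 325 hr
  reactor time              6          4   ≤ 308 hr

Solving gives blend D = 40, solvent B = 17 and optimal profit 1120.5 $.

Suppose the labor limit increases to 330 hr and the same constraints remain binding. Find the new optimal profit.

1133

At the optimum: labor uses 325 of 325 (binding); reactor time uses 308 of 308 (binding).
Dual feasibility on the basic columns requires 6·y_labor + 6·y_reactor time = 21, 5·y_labor + 4·y_reactor time = 16.5.
Solving: y_labor = 2.5, y_reactor time = 1.
Δz = y_labor·Δb = 2.5 × (5) = 12.5, so new z* = 1120.5 + 12.5 = 1133.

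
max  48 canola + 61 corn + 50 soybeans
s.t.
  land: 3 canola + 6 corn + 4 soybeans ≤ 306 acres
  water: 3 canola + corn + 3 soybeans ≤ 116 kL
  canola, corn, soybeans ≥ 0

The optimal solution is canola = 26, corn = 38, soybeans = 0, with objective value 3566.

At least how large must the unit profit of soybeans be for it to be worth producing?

At the optimum: land uses 306 of 306 (binding); water uses 116 of 116 (binding).
The binding rows give the dual system: 3·y_land + 3·y_water = 48 and 6·y_land + 1·y_water = 61.
→ y_land = 9 and y_water = 7.
soybeans enters the basis when its profit ≥ yᵀa₃ = 9·4 + 7·3 = 57.

57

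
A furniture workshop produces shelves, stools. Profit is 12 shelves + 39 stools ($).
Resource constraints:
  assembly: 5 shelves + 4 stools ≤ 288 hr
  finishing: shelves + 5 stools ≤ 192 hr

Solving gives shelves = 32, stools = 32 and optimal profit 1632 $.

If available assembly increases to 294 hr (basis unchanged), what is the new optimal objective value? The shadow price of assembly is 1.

Δb = 6, so new z* = 1632 + (1)·(6) = 1632 + 6 = 1638.

1638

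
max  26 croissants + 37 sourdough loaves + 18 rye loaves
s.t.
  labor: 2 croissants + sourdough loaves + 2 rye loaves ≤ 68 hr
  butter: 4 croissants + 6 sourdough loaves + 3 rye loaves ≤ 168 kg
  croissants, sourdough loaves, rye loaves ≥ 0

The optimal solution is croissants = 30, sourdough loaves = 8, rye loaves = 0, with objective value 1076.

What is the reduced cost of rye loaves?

-2

At the optimum: labor uses 68 of 68 (binding); butter uses 168 of 168 (binding).
Dual feasibility on the basic columns requires 2·y_labor + 4·y_butter = 26, 1·y_labor + 6·y_butter = 37.
This yields shadow prices y_labor = 1, y_butter = 6.
Reduced cost of rye loaves: c₃ − yᵀa₃ = 18 − (1·2 + 6·3) = 18 − 20 = -2.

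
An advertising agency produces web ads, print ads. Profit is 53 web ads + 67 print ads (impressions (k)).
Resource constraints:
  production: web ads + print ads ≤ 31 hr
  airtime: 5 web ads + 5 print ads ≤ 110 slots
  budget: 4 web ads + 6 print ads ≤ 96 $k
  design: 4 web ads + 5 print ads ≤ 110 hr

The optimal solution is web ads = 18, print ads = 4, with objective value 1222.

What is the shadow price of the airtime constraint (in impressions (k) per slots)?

Check each constraint at x*: production 22/31 (slack 9); airtime 110/110 (tight); budget 96/96 (tight); design 92/110 (slack 18).
By complementary slackness, y = 0 for the non-binding constraints.
Dual feasibility on the basic columns requires 5·y_airtime + 4·y_budget = 53, 5·y_airtime + 6·y_budget = 67.
This yields shadow prices y_airtime = 5, y_budget = 7.
Shadow price of airtime = 5.

5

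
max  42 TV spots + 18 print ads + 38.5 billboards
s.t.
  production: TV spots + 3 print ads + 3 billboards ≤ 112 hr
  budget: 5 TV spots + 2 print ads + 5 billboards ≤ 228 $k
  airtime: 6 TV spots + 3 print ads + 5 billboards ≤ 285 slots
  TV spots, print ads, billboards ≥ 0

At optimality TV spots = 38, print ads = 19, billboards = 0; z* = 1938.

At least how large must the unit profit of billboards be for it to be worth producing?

At the optimum: production uses 95 of 112 (slack = 17); budget uses 228 of 228 (binding); airtime uses 285 of 285 (binding).
By complementary slackness, y = 0 for the non-binding constraint.
Dual feasibility on the basic columns requires 5·y_budget + 6·y_airtime = 42, 2·y_budget + 3·y_airtime = 18.
→ y_budget = 6 and y_airtime = 2.
billboards enters the basis when its profit ≥ yᵀa₃ = 6·5 + 2·5 = 40.

40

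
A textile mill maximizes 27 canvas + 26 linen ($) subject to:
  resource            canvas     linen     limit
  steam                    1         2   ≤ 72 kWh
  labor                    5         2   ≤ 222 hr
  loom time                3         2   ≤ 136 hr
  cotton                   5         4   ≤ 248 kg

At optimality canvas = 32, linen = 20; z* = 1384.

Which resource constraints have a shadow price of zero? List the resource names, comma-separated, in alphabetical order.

steam: 72/72 (binding)
labor: 200/222 (slack 22)
loom time: 136/136 (binding)
cotton: 240/248 (slack 8)
By complementary slackness, a constraint with positive slack has shadow price 0 → cotton, labor.

cotton, labor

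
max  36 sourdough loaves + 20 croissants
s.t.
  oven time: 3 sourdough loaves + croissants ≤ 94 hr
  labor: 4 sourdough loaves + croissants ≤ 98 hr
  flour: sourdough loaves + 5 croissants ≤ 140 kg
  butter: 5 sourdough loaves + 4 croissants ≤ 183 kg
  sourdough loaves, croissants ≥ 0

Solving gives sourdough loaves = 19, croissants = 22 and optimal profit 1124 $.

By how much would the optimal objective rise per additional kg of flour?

Binding: labor and butter. Non-binding: oven time (15 unused), flour (11 unused).
By complementary slackness, y = 0 for the non-binding constraints.
Dual feasibility on the basic columns requires 4·y_labor + 5·y_butter = 36, 1·y_labor + 4·y_butter = 20.
This yields shadow prices y_labor = 4, y_butter = 4.
Shadow price of flour = 0.

0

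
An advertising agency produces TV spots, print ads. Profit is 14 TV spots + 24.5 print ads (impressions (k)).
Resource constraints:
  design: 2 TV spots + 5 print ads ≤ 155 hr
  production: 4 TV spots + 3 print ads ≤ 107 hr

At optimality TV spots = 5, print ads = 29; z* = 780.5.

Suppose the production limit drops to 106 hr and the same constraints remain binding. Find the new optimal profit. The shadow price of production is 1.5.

779

Δb = -1, so new z* = 780.5 + (1.5)·(-1) = 780.5 − 1.5 = 779.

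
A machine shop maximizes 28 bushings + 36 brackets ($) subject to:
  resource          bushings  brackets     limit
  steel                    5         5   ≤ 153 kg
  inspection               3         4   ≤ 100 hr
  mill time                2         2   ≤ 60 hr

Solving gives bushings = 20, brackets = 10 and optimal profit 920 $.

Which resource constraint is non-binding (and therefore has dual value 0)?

steel: 150/153 (slack 3)
inspection: 100/100 (binding)
mill time: 60/60 (binding)
By complementary slackness, a constraint with positive slack has shadow price 0 → steel.

steel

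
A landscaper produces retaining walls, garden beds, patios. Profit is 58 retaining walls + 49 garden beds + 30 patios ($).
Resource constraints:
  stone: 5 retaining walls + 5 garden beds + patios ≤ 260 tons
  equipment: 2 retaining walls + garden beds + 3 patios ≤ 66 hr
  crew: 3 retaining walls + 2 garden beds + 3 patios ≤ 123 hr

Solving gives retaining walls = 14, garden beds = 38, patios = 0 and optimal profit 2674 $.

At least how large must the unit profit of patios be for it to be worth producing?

35

Binding: stone and equipment. Non-binding: crew (5 unused).
Since crew is not tight, its dual is 0.
The binding rows give the dual system: 5·y_stone + 2·y_equipment = 58 and 5·y_stone + 1·y_equipment = 49.
Solving: y_stone = 8, y_equipment = 9.
patios enters the basis when its profit ≥ yᵀa₃ = 8·1 + 9·3 = 35.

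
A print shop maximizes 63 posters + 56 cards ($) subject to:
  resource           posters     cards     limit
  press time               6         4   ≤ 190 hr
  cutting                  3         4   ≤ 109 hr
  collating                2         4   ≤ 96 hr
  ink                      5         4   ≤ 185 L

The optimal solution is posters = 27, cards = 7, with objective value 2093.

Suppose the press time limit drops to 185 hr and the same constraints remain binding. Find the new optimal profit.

2058

Binding: press time and cutting. Non-binding: collating (14 unused), ink (22 unused).
Since collating, ink are not tight, their duals are 0.
Dual feasibility on the basic columns requires 6·y_press time + 3·y_cutting = 63, 4·y_press time + 4·y_cutting = 56.
Solving: y_press time = 7, y_cutting = 7.
Δz = y_press time·Δb = 7 × (-5) = -35, so new z* = 2093 − 35 = 2058.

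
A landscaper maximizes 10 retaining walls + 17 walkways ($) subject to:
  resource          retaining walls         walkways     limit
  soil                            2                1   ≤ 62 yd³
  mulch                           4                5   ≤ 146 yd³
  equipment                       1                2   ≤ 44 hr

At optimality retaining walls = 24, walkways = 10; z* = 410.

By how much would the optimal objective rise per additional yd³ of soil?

Check each constraint at x*: soil 58/62 (slack 4); mulch 146/146 (tight); equipment 44/44 (tight).
Slack constraints have shadow price 0 (complementary slackness).
The binding rows give the dual system: 4·y_mulch + 1·y_equipment = 10 and 5·y_mulch + 2·y_equipment = 17.
This yields shadow prices y_mulch = 1, y_equipment = 6.
Shadow price of soil = 0.

0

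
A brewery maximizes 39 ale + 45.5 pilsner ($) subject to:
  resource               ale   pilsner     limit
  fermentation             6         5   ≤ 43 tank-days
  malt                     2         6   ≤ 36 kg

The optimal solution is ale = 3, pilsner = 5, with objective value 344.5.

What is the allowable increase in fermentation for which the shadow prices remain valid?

Binding constraints: fermentation, malt. The basis is B = [[6,5],[2,6]] with det 26.
Per unit increase in fermentation, x* moves by d = (0.2308, -0.0769).
The basis stays optimal until pilsner reaches 0; allowable increase = 65 tank-days.

65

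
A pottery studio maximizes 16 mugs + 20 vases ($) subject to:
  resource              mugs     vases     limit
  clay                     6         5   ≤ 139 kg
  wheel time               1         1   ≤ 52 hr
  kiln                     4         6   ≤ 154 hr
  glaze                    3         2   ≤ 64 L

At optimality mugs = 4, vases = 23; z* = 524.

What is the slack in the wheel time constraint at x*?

wheel time used = 1·4 + 1·23 = 27; slack = 52 − 27 = 25.

25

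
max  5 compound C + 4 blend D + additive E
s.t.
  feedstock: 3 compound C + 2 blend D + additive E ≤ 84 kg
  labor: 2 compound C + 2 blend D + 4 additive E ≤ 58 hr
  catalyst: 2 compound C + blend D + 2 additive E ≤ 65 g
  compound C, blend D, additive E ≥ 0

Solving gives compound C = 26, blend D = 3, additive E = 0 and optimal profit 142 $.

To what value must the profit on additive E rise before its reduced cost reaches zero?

5

Check each constraint at x*: feedstock 84/84 (tight); labor 58/58 (tight); catalyst 55/65 (slack 10).
Slack constraints have shadow price 0 (complementary slackness).
From A_Bᵀ y = c: 3·y_feedstock + 2·y_labor = 5; 2·y_feedstock + 2·y_labor = 4.
Solving: y_feedstock = 1, y_labor = 1.
additive E enters the basis when its profit ≥ yᵀa₃ = 1·1 + 1·4 = 5.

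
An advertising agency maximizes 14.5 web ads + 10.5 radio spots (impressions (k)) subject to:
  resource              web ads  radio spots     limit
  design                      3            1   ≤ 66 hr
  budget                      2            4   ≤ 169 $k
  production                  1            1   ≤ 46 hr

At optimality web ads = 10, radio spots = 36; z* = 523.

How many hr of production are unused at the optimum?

production used = 1·10 + 1·36 = 46; slack = 46 − 46 = 0.

0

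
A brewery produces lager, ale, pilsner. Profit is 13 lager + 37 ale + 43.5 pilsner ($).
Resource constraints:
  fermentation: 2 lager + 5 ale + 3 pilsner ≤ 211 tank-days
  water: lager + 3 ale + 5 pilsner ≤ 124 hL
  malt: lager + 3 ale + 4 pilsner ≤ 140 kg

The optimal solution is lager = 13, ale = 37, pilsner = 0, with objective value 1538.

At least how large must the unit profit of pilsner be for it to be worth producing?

51

Binding: fermentation and water. Non-binding: malt (16 unused).
By complementary slackness, y = 0 for the non-binding constraint.
The binding rows give the dual system: 2·y_fermentation + 1·y_water = 13 and 5·y_fermentation + 3·y_water = 37.
→ y_fermentation = 2 and y_water = 9.
pilsner enters the basis when its profit ≥ yᵀa₃ = 2·3 + 9·5 = 51.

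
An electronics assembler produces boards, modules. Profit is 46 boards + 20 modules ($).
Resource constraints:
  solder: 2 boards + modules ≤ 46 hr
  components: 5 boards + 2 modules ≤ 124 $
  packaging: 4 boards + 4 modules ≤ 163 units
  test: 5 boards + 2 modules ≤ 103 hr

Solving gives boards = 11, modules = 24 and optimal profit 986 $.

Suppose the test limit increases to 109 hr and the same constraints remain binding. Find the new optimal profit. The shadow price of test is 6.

Δb = 6, so new z* = 986 + (6)·(6) = 986 + 36 = 1022.

1022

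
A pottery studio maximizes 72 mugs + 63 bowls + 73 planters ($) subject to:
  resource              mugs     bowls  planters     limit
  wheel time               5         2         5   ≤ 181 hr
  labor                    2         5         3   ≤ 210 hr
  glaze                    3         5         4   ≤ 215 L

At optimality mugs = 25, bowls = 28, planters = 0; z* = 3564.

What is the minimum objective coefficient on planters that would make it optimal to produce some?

81

Check each constraint at x*: wheel time 181/181 (tight); labor 190/210 (slack 20); glaze 215/215 (tight).
Slack constraints have shadow price 0 (complementary slackness).
From A_Bᵀ y = c: 5·y_wheel time + 3·y_glaze = 72; 2·y_wheel time + 5·y_glaze = 63.
Solving: y_wheel time = 9, y_glaze = 9.
planters enters the basis when its profit ≥ yᵀa₃ = 9·5 + 9·4 = 81.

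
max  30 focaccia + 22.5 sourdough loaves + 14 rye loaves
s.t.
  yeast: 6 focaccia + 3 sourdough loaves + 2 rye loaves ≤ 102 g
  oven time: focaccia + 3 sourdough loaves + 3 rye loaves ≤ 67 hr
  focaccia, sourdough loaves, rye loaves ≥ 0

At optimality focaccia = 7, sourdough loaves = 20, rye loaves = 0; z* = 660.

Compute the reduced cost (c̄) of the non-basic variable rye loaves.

-4

Both yeast and oven time are binding at x*.
Dual feasibility on the basic columns requires 6·y_yeast + 1·y_oven time = 30, 3·y_yeast + 3·y_oven time = 22.5.
→ y_yeast = 4.5 and y_oven time = 3.
Reduced cost of rye loaves: c₃ − yᵀa₃ = 14 − (4.5·2 + 3·3) = 14 − 18 = -4.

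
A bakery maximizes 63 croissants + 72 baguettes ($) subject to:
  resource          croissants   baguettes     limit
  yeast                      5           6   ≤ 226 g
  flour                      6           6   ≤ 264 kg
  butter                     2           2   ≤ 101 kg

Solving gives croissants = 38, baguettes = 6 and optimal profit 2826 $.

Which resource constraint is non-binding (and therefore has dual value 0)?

butter

yeast: 226/226 (binding)
flour: 264/264 (binding)
butter: 88/101 (slack 13)
By complementary slackness, a constraint with positive slack has shadow price 0 → butter.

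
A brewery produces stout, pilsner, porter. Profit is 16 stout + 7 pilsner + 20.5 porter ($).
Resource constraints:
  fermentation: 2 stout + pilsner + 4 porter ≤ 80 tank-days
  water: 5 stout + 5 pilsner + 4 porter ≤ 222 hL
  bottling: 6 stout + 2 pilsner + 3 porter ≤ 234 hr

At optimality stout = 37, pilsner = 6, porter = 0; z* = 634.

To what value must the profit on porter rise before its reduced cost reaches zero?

23

At the optimum: fermentation uses 80 of 80 (binding); water uses 215 of 222 (slack = 7); bottling uses 234 of 234 (binding).
Slack constraints have shadow price 0 (complementary slackness).
From A_Bᵀ y = c: 2·y_fermentation + 6·y_bottling = 16; 1·y_fermentation + 2·y_bottling = 7.
This yields shadow prices y_fermentation = 5, y_bottling = 1.
porter enters the basis when its profit ≥ yᵀa₃ = 5·4 + 1·3 = 23.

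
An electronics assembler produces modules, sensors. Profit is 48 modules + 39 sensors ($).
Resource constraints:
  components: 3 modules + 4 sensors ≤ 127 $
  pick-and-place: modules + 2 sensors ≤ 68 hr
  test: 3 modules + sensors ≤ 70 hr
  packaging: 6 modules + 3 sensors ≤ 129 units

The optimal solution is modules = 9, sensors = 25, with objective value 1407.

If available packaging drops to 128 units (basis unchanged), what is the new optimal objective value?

1402

Binding: components and packaging. Non-binding: pick-and-place (9 unused), test (18 unused).
By complementary slackness, y = 0 for the non-binding constraints.
The binding rows give the dual system: 3·y_components + 6·y_packaging = 48 and 4·y_components + 3·y_packaging = 39.
This yields shadow prices y_components = 6, y_packaging = 5.
Δz = y_packaging·Δb = 5 × (-1) = -5, so new z* = 1407 − 5 = 1402.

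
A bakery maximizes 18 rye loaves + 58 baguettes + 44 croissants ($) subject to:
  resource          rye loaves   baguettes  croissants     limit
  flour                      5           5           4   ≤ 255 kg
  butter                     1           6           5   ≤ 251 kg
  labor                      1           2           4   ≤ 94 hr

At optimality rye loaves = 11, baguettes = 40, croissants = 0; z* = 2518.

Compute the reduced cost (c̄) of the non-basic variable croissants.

Binding: flour and butter. Non-binding: labor (3 unused).
Slack constraints have shadow price 0 (complementary slackness).
From A_Bᵀ y = c: 5·y_flour + 1·y_butter = 18; 5·y_flour + 6·y_butter = 58.
This yields shadow prices y_flour = 2, y_butter = 8.
Reduced cost of croissants: c₃ − yᵀa₃ = 44 − (2·4 + 8·5) = 44 − 48 = -4.

-4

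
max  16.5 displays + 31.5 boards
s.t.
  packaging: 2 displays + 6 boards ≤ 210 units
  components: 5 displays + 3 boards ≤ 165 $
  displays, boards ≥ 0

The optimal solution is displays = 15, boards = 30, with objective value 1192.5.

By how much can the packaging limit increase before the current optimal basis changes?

120

Binding constraints: packaging, components. The basis is B = [[2,6],[5,3]] with det -24.
Per unit increase in packaging, x* moves by d = (-0.125, 0.2083).
The basis stays optimal until displays reaches 0; allowable increase = 120 units.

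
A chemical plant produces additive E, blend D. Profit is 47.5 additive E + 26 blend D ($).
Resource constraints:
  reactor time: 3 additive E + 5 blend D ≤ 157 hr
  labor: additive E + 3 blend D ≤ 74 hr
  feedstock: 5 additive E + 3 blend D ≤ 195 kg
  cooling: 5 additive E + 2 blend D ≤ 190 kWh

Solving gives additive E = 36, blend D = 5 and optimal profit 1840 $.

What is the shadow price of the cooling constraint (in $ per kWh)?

2.5

Check each constraint at x*: reactor time 133/157 (slack 24); labor 51/74 (slack 23); feedstock 195/195 (tight); cooling 190/190 (tight).
By complementary slackness, y = 0 for the non-binding constraints.
Dual feasibility on the basic columns requires 5·y_feedstock + 5·y_cooling = 47.5, 3·y_feedstock + 2·y_cooling = 26.
→ y_feedstock = 7 and y_cooling = 2.5.
Shadow price of cooling = 2.5.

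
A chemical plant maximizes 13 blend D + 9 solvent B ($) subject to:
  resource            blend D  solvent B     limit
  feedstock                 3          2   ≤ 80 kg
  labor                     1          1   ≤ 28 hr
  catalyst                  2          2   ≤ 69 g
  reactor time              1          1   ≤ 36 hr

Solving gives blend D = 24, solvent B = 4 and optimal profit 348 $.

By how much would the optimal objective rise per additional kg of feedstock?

Binding: feedstock and labor. Non-binding: catalyst (13 unused), reactor time (8 unused).
Slack constraints have shadow price 0 (complementary slackness).
The binding rows give the dual system: 3·y_feedstock + 1·y_labor = 13 and 2·y_feedstock + 1·y_labor = 9.
→ y_feedstock = 4 and y_labor = 1.
Shadow price of feedstock = 4.

4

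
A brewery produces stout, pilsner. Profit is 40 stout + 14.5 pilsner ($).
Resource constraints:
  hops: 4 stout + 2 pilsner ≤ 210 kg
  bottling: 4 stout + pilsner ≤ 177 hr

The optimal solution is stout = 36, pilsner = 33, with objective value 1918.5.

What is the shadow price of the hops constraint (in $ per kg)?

At the optimum: hops uses 210 of 210 (binding); bottling uses 177 of 177 (binding).
Dual feasibility on the basic columns requires 4·y_hops + 4·y_bottling = 40, 2·y_hops + 1·y_bottling = 14.5.
→ y_hops = 4.5 and y_bottling = 5.5.
Shadow price of hops = 4.5.

4.5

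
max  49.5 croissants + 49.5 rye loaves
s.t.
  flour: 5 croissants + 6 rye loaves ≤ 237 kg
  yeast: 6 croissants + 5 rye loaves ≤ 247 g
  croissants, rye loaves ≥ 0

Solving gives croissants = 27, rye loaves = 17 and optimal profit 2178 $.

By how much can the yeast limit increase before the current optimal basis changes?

Binding constraints: flour, yeast. The basis is B = [[5,6],[6,5]] with det -11.
Per unit increase in yeast, x* moves by d = (0.5455, -0.4545).
The basis stays optimal until rye loaves reaches 0; allowable increase = 37.4 g.

37.4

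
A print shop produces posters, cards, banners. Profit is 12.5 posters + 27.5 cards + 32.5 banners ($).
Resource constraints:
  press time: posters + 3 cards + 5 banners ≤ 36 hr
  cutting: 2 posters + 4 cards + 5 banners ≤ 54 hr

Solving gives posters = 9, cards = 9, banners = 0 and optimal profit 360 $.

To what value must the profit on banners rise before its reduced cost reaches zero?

At the optimum: press time uses 36 of 36 (binding); cutting uses 54 of 54 (binding).
The binding rows give the dual system: 1·y_press time + 2·y_cutting = 12.5 and 3·y_press time + 4·y_cutting = 27.5.
This yields shadow prices y_press time = 2.5, y_cutting = 5.
banners enters the basis when its profit ≥ yᵀa₃ = 2.5·5 + 5·5 = 37.5.

37.5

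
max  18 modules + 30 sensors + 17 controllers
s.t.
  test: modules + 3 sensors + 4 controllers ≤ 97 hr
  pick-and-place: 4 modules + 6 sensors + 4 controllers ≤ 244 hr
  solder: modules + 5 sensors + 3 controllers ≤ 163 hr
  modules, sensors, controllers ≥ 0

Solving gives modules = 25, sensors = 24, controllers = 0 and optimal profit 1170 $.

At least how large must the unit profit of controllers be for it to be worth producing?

24

At the optimum: test uses 97 of 97 (binding); pick-and-place uses 244 of 244 (binding); solder uses 145 of 163 (slack = 18).
Slack constraints have shadow price 0 (complementary slackness).
Dual feasibility on the basic columns requires 1·y_test + 4·y_pick-and-place = 18, 3·y_test + 6·y_pick-and-place = 30.
→ y_test = 2 and y_pick-and-place = 4.
controllers enters the basis when its profit ≥ yᵀa₃ = 2·4 + 4·4 = 24.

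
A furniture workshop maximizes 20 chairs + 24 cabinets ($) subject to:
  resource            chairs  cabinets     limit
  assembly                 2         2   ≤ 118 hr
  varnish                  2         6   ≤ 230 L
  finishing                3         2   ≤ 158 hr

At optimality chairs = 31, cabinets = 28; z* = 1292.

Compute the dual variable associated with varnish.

Binding: assembly and varnish. Non-binding: finishing (9 unused).
Since finishing is not tight, its dual is 0.
From A_Bᵀ y = c: 2·y_assembly + 2·y_varnish = 20; 2·y_assembly + 6·y_varnish = 24.
Solving: y_assembly = 9, y_varnish = 1.
Shadow price of varnish = 1.

1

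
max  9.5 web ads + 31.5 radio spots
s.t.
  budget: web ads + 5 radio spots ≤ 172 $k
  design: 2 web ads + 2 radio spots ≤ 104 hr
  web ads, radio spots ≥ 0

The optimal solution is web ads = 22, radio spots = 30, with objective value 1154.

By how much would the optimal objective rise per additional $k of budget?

5.5

Check each constraint at x*: budget 172/172 (tight); design 104/104 (tight).
Dual feasibility on the basic columns requires 1·y_budget + 2·y_design = 9.5, 5·y_budget + 2·y_design = 31.5.
Solving: y_budget = 5.5, y_design = 2.
Shadow price of budget = 5.5.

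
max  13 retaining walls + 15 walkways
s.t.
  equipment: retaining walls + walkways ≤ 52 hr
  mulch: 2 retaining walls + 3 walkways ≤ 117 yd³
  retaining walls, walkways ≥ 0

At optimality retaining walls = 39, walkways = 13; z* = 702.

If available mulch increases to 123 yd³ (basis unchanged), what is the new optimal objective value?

714

Check each constraint at x*: equipment 52/52 (tight); mulch 117/117 (tight).
Dual feasibility on the basic columns requires 1·y_equipment + 2·y_mulch = 13, 1·y_equipment + 3·y_mulch = 15.
→ y_equipment = 9 and y_mulch = 2.
Δz = y_mulch·Δb = 2 × (6) = 12, so new z* = 702 + 12 = 714.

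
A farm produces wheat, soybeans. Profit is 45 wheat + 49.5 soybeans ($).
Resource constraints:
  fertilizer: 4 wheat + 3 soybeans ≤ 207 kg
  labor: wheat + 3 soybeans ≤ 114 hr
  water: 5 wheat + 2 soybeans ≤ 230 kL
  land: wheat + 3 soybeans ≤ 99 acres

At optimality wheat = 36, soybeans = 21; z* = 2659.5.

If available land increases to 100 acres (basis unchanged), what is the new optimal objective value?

Binding: fertilizer and land. Non-binding: labor (15 unused), water (8 unused).
By complementary slackness, y = 0 for the non-binding constraints.
From A_Bᵀ y = c: 4·y_fertilizer + 1·y_land = 45; 3·y_fertilizer + 3·y_land = 49.5.
This yields shadow prices y_fertilizer = 9.5, y_land = 7.
Δz = y_land·Δb = 7 × (1) = 7, so new z* = 2659.5 + 7 = 2666.5.

2666.5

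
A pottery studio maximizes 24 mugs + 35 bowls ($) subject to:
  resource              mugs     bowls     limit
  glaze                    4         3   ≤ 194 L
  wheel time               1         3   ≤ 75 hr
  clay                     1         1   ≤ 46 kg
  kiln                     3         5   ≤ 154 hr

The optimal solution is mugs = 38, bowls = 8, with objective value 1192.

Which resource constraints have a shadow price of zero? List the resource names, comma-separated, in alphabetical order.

glaze: 176/194 (slack 18)
wheel time: 62/75 (slack 13)
clay: 46/46 (binding)
kiln: 154/154 (binding)
By complementary slackness, a constraint with positive slack has shadow price 0 → glaze, wheel time.

glaze, wheel time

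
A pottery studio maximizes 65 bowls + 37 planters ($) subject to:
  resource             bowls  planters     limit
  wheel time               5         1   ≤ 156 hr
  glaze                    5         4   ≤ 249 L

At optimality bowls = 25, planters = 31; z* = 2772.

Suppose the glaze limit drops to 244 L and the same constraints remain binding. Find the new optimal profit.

Check each constraint at x*: wheel time 156/156 (tight); glaze 249/249 (tight).
The binding rows give the dual system: 5·y_wheel time + 5·y_glaze = 65 and 1·y_wheel time + 4·y_glaze = 37.
→ y_wheel time = 5 and y_glaze = 8.
Δz = y_glaze·Δb = 8 × (-5) = -40, so new z* = 2772 − 40 = 2732.

2732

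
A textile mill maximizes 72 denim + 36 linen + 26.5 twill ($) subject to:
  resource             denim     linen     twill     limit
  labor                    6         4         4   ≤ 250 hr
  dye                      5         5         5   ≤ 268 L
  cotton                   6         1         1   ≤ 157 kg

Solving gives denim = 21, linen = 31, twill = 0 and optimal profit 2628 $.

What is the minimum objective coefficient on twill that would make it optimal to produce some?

At the optimum: labor uses 250 of 250 (binding); dye uses 260 of 268 (slack = 8); cotton uses 157 of 157 (binding).
Since dye is not tight, its dual is 0.
The binding rows give the dual system: 6·y_labor + 6·y_cotton = 72 and 4·y_labor + 1·y_cotton = 36.
This yields shadow prices y_labor = 8, y_cotton = 4.
twill enters the basis when its profit ≥ yᵀa₃ = 8·4 + 4·1 = 36.

36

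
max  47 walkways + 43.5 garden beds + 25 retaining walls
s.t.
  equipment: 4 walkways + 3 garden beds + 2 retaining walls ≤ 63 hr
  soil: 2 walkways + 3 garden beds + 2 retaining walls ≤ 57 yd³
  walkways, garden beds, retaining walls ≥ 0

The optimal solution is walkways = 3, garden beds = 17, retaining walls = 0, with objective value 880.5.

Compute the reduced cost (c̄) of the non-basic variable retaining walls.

Both equipment and soil are binding at x*.
From A_Bᵀ y = c: 4·y_equipment + 2·y_soil = 47; 3·y_equipment + 3·y_soil = 43.5.
→ y_equipment = 9 and y_soil = 5.5.
Reduced cost of retaining walls: c₃ − yᵀa₃ = 25 − (9·2 + 5.5·2) = 25 − 29 = -4.

-4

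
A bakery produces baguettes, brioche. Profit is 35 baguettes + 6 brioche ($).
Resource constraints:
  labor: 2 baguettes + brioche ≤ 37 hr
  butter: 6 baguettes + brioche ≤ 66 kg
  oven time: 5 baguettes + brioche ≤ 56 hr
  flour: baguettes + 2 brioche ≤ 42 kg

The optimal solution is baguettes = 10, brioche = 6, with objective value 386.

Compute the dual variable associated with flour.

0

At the optimum: labor uses 26 of 37 (slack = 11); butter uses 66 of 66 (binding); oven time uses 56 of 56 (binding); flour uses 22 of 42 (slack = 20).
By complementary slackness, y = 0 for the non-binding constraints.
Dual feasibility on the basic columns requires 6·y_butter + 5·y_oven time = 35, 1·y_butter + 1·y_oven time = 6.
Solving: y_butter = 5, y_oven time = 1.
Shadow price of flour = 0.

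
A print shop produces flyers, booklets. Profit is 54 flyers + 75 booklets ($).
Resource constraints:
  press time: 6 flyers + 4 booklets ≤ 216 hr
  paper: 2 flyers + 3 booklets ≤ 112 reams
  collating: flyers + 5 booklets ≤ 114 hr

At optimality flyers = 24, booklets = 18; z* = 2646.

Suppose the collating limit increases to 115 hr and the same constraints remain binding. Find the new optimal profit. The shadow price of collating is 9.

2655

Δb = 1, so new z* = 2646 + (9)·(1) = 2646 + 9 = 2655.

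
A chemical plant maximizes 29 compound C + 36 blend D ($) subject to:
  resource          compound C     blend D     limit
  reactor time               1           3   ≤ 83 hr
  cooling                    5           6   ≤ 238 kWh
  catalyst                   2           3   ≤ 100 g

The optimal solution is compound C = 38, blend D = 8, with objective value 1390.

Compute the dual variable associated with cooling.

5

At the optimum: reactor time uses 62 of 83 (slack = 21); cooling uses 238 of 238 (binding); catalyst uses 100 of 100 (binding).
Since reactor time is not tight, its dual is 0.
The binding rows give the dual system: 5·y_cooling + 2·y_catalyst = 29 and 6·y_cooling + 3·y_catalyst = 36.
→ y_cooling = 5 and y_catalyst = 2.
Shadow price of cooling = 5.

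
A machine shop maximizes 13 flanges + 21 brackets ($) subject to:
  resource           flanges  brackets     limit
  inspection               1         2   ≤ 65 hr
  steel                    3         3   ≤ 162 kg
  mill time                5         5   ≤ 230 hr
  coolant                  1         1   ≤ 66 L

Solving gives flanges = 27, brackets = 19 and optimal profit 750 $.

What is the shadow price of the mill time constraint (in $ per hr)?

1

Binding: inspection and mill time. Non-binding: steel (24 unused), coolant (20 unused).
By complementary slackness, y = 0 for the non-binding constraints.
From A_Bᵀ y = c: 1·y_inspection + 5·y_mill time = 13; 2·y_inspection + 5·y_mill time = 21.
→ y_inspection = 8 and y_mill time = 1.
Shadow price of mill time = 1.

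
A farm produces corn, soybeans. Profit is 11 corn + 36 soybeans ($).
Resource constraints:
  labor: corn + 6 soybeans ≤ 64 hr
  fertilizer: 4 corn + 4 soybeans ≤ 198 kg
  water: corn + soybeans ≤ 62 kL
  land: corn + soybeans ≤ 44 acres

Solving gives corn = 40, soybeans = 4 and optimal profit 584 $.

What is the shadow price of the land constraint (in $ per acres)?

6

Binding: labor and land. Non-binding: fertilizer (22 unused), water (18 unused).
Since fertilizer, water are not tight, their duals are 0.
Dual feasibility on the basic columns requires 1·y_labor + 1·y_land = 11, 6·y_labor + 1·y_land = 36.
Solving: y_labor = 5, y_land = 6.
Shadow price of land = 6.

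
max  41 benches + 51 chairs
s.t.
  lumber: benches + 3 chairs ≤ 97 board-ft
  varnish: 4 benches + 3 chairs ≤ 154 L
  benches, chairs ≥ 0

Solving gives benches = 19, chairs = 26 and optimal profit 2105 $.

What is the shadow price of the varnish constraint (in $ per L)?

8

At the optimum: lumber uses 97 of 97 (binding); varnish uses 154 of 154 (binding).
From A_Bᵀ y = c: 1·y_lumber + 4·y_varnish = 41; 3·y_lumber + 3·y_varnish = 51.
This yields shadow prices y_lumber = 9, y_varnish = 8.
Shadow price of varnish = 8.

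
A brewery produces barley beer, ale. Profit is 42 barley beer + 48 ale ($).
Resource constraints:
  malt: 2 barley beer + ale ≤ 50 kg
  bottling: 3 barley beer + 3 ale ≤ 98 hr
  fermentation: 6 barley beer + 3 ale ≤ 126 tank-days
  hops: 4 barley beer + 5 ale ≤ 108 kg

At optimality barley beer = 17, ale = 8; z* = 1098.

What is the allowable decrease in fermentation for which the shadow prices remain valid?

61.2

Binding constraints: fermentation, hops. The basis is B = [[6,3],[4,5]] with det 18.
Per unit decrease in fermentation, x* moves by d = (-0.2778, 0.2222).
The basis stays optimal until barley beer reaches 0; allowable decrease = 61.2 tank-days.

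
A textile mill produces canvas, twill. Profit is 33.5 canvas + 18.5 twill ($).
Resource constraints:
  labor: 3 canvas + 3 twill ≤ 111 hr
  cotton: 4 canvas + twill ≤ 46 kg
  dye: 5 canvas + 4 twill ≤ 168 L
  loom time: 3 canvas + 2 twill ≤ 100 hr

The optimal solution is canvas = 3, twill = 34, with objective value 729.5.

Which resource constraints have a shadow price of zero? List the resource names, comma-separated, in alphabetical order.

dye, loom time

labor: 111/111 (binding)
cotton: 46/46 (binding)
dye: 151/168 (slack 17)
loom time: 77/100 (slack 23)
By complementary slackness, a constraint with positive slack has shadow price 0 → dye, loom time.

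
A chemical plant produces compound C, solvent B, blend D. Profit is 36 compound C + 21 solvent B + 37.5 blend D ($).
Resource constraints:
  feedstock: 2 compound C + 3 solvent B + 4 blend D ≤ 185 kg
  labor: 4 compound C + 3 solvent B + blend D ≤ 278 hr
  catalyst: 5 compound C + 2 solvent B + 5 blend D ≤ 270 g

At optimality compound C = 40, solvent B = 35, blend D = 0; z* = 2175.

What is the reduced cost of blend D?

Check each constraint at x*: feedstock 185/185 (tight); labor 265/278 (slack 13); catalyst 270/270 (tight).
Since labor is not tight, its dual is 0.
The binding rows give the dual system: 2·y_feedstock + 5·y_catalyst = 36 and 3·y_feedstock + 2·y_catalyst = 21.
Solving: y_feedstock = 3, y_catalyst = 6.
Reduced cost of blend D: c₃ − yᵀa₃ = 37.5 − (3·4 + 6·5) = 37.5 − 42 = -4.5.

-4.5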